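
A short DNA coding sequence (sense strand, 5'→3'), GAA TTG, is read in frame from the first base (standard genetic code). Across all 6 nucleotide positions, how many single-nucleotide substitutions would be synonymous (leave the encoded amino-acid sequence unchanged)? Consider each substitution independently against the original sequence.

3

Codon 1 (GAA, Glu): 1 synonymous substitution.
Codon 2 (TTG, Leu): 2 synonymous substitutions.
Total: 1 + 2 = 3.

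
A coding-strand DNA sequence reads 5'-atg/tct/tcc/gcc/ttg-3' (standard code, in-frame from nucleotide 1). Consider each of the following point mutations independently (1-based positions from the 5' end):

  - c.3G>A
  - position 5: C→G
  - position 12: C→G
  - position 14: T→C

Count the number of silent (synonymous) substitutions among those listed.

Codon 1: ATG (Met) → ATA (Ile) — missense.
Codon 2: TCT (Ser) → TGT (Cys) — missense.
Codon 4: GCC (Ala) → GCG (Ala) — synonymous.
Codon 5: TTG (Leu) → TCG (Ser) — missense.
Synonymous: 1 of 4.

1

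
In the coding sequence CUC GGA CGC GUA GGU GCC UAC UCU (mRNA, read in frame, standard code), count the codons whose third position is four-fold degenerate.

7

Codon 1 CUC (Leu): third position 4-fold.
Codon 2 GGA (Gly): third position 4-fold.
Codon 3 CGC (Arg): third position 4-fold.
Codon 4 GUA (Val): third position 4-fold.
Codon 5 GGU (Gly): third position 4-fold.
Codon 6 GCC (Ala): third position 4-fold.
Codon 7 UAC (Tyr): third position 2-fold.
Codon 8 UCU (Ser): third position 4-fold.
Four-fold degenerate third positions: 7.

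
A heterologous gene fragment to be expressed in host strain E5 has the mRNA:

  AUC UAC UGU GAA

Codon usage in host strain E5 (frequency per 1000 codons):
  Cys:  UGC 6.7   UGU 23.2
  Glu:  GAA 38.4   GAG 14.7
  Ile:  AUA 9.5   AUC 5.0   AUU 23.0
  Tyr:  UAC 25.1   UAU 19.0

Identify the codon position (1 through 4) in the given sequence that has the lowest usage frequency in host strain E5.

Codon 1 AUC (Ile): 5.0 per 1000.
Codon 2 UAC (Tyr): 25.1 per 1000.
Codon 3 UGU (Cys): 23.2 per 1000.
Codon 4 GAA (Glu): 38.4 per 1000.
Lowest frequency is 5.0 at codon 1.

1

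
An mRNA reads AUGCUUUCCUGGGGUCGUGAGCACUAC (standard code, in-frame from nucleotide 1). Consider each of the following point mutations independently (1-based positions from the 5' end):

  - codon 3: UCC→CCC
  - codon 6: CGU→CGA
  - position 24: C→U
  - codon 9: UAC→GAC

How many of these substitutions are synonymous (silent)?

2

Codon 3: UCC (Ser) → CCC (Pro) — missense.
Codon 6: CGU (Arg) → CGA (Arg) — synonymous.
Codon 8: CAC (His) → CAU (His) — synonymous.
Codon 9: UAC (Tyr) → GAC (Asp) — missense.
Synonymous: 2 of 4.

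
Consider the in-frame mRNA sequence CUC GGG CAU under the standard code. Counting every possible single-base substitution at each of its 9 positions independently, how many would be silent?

Codon 1 (CUC, Leu): 3 synonymous substitutions.
Codon 2 (GGG, Gly): 3 synonymous substitutions.
Codon 3 (CAU, His): 1 synonymous substitution.
Total: 3 + 3 + 1 = 7.

7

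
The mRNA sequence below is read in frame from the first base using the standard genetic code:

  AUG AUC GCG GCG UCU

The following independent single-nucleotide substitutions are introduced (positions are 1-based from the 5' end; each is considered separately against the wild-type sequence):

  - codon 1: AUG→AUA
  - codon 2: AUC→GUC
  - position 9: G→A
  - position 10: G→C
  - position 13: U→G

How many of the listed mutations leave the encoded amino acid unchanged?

Codon 1: AUG (Met) → AUA (Ile) — missense.
Codon 2: AUC (Ile) → GUC (Val) — missense.
Codon 3: GCG (Ala) → GCA (Ala) — synonymous.
Codon 4: GCG (Ala) → CCG (Pro) — missense.
Codon 5: UCU (Ser) → GCU (Ala) — missense.
Synonymous: 1 of 5.

1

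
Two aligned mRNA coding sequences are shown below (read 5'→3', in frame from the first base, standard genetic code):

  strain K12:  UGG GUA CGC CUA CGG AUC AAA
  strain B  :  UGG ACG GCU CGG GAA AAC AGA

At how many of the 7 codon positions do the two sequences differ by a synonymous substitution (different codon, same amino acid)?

0

Codon 1: UGG Trp / UGG Trp — identical.
Codon 2: GUA Val / ACG Thr — nonsynonymous.
Codon 3: CGC Arg / GCU Ala — nonsynonymous.
Codon 4: CUA Leu / CGG Arg — nonsynonymous.
Codon 5: CGG Arg / GAA Glu — nonsynonymous.
Codon 6: AUC Ile / AAC Asn — nonsynonymous.
Codon 7: AAA Lys / AGA Arg — nonsynonymous.
Synonymous differences: 0.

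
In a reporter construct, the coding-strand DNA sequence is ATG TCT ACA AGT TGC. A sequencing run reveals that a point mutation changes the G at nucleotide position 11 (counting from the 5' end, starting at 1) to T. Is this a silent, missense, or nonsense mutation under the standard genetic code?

Position 11 falls in codon 4: AGT → Ser.
After the substitution the codon is ATT → Ile.
Ser ≠ Ile, so this is a missense mutation.

missense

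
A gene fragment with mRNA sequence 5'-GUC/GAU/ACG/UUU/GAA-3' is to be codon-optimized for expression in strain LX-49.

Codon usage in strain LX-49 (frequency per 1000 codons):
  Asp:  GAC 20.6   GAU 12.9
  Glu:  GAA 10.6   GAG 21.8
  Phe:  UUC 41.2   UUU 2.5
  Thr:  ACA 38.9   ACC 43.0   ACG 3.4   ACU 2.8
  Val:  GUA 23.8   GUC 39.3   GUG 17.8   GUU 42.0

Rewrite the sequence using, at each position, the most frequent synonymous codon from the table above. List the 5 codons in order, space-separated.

GUU GAC ACC UUC GAG

Codon 1 (Val): best is GUU at 42.0.
Codon 2 (Asp): best is GAC at 20.6.
Codon 3 (Thr): best is ACC at 43.0.
Codon 4 (Phe): best is UUC at 41.2.
Codon 5 (Glu): best is GAG at 21.8.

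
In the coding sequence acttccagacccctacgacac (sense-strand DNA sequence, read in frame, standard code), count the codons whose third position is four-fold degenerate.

Codon 1 ACT (Thr): third position 4-fold.
Codon 2 TCC (Ser): third position 4-fold.
Codon 3 AGA (Arg): third position 2-fold.
Codon 4 CCC (Pro): third position 4-fold.
Codon 5 CTA (Leu): third position 4-fold.
Codon 6 CGA (Arg): third position 4-fold.
Codon 7 CAC (His): third position 2-fold.
Four-fold degenerate third positions: 5.

5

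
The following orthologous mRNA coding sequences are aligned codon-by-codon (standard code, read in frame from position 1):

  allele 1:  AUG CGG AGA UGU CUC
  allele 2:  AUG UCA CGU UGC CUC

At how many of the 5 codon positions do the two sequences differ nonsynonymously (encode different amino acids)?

1

Codon 1: AUG Met / AUG Met — identical.
Codon 2: CGG Arg / UCA Ser — nonsynonymous.
Codon 3: AGA Arg / CGU Arg — synonymous.
Codon 4: UGU Cys / UGC Cys — synonymous.
Codon 5: CUC Leu / CUC Leu — identical.
Nonsynonymous differences: 1.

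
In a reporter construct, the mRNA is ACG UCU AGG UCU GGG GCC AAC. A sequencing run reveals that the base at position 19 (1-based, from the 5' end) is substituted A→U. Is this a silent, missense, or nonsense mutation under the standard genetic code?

missense

Position 19 falls in codon 7: AAC → Asn.
After the substitution the codon is UAC → Tyr.
Asn ≠ Tyr, so this is a missense mutation.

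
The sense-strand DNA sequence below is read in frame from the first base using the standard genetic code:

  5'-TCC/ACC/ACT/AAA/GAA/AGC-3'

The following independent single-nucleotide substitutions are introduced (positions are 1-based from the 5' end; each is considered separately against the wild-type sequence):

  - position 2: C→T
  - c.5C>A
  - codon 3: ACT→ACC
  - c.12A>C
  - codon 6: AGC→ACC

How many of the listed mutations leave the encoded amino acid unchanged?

1

Codon 1: TCC (Ser) → TTC (Phe) — missense.
Codon 2: ACC (Thr) → AAC (Asn) — missense.
Codon 3: ACT (Thr) → ACC (Thr) — synonymous.
Codon 4: AAA (Lys) → AAC (Asn) — missense.
Codon 6: AGC (Ser) → ACC (Thr) — missense.
Synonymous: 1 of 5.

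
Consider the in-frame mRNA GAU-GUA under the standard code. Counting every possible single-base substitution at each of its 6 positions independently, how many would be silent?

Codon 1 (GAU, Asp): 1 synonymous substitution.
Codon 2 (GUA, Val): 3 synonymous substitutions.
Total: 1 + 3 = 4.

4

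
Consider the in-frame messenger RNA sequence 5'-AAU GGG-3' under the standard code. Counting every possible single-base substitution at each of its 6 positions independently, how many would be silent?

Codon 1 (AAU, Asn): 1 synonymous substitution.
Codon 2 (GGG, Gly): 3 synonymous substitutions.
Total: 1 + 3 = 4.

4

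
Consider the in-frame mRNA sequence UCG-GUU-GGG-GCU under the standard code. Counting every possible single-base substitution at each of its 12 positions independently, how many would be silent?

Codon 1 (UCG, Ser): 3 synonymous substitutions.
Codon 2 (GUU, Val): 3 synonymous substitutions.
Codon 3 (GGG, Gly): 3 synonymous substitutions.
Codon 4 (GCU, Ala): 3 synonymous substitutions.
Total: 3 + 3 + 3 + 3 = 12.

12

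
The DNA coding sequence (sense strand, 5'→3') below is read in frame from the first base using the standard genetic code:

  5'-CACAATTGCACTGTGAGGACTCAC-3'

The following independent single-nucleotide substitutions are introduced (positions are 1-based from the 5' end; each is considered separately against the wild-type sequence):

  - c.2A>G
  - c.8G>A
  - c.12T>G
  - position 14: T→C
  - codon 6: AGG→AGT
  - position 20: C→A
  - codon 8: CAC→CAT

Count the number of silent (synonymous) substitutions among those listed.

2

Codon 1: CAC (His) → CGC (Arg) — missense.
Codon 3: TGC (Cys) → TAC (Tyr) — missense.
Codon 4: ACT (Thr) → ACG (Thr) — synonymous.
Codon 5: GTG (Val) → GCG (Ala) — missense.
Codon 6: AGG (Arg) → AGT (Ser) — missense.
Codon 7: ACT (Thr) → AAT (Asn) — missense.
Codon 8: CAC (His) → CAT (His) — synonymous.
Synonymous: 2 of 7.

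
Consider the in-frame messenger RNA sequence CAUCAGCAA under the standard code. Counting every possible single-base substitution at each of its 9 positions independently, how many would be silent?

3

Codon 1 (CAU, His): 1 synonymous substitution.
Codon 2 (CAG, Gln): 1 synonymous substitution.
Codon 3 (CAA, Gln): 1 synonymous substitution.
Total: 1 + 1 + 1 = 3.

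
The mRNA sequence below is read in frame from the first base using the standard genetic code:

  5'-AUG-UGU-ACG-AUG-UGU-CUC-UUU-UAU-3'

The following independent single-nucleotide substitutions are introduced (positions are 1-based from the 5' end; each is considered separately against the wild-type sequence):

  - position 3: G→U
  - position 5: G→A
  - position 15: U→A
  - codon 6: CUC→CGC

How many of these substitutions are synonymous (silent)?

0

Codon 1: AUG (Met) → AUU (Ile) — missense.
Codon 2: UGU (Cys) → UAU (Tyr) — missense.
Codon 5: UGU (Cys) → UGA (Stop) — nonsense.
Codon 6: CUC (Leu) → CGC (Arg) — missense.
Synonymous: 0 of 4.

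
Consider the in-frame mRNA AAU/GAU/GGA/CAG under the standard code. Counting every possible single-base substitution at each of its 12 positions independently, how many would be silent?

Codon 1 (AAU, Asn): 1 synonymous substitution.
Codon 2 (GAU, Asp): 1 synonymous substitution.
Codon 3 (GGA, Gly): 3 synonymous substitutions.
Codon 4 (CAG, Gln): 1 synonymous substitution.
Total: 1 + 1 + 3 + 1 = 6.

6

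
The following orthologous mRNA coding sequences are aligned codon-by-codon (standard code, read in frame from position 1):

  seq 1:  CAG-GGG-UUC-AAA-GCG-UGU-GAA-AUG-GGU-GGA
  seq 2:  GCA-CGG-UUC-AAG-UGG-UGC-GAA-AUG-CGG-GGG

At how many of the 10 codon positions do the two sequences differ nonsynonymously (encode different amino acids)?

Codon 1: CAG Gln / GCA Ala — nonsynonymous.
Codon 2: GGG Gly / CGG Arg — nonsynonymous.
Codon 3: UUC Phe / UUC Phe — identical.
Codon 4: AAA Lys / AAG Lys — synonymous.
Codon 5: GCG Ala / UGG Trp — nonsynonymous.
Codon 6: UGU Cys / UGC Cys — synonymous.
Codon 7: GAA Glu / GAA Glu — identical.
Codon 8: AUG Met / AUG Met — identical.
Codon 9: GGU Gly / CGG Arg — nonsynonymous.
Codon 10: GGA Gly / GGG Gly — synonymous.
Nonsynonymous differences: 4.

4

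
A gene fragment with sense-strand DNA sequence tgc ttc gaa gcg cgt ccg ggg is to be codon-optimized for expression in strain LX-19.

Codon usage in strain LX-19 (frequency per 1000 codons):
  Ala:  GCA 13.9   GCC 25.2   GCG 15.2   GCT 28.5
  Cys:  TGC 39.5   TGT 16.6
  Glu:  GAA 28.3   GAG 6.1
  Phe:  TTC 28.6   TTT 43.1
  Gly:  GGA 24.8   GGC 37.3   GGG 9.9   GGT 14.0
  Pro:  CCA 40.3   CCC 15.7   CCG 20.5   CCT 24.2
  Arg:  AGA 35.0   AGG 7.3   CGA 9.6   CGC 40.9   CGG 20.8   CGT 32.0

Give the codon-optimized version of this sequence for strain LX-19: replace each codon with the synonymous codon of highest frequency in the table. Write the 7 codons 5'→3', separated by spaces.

TGC TTT GAA GCT CGC CCA GGC

Codon 1 (Cys): best is TGC at 39.5.
Codon 2 (Phe): best is TTT at 43.1.
Codon 3 (Glu): best is GAA at 28.3.
Codon 4 (Ala): best is GCT at 28.5.
Codon 5 (Arg): best is CGC at 40.9.
Codon 6 (Pro): best is CCA at 40.3.
Codon 7 (Gly): best is GGC at 37.3.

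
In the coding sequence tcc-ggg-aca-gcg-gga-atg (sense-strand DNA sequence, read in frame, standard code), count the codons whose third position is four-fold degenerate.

Codon 1 TCC (Ser): third position 4-fold.
Codon 2 GGG (Gly): third position 4-fold.
Codon 3 ACA (Thr): third position 4-fold.
Codon 4 GCG (Ala): third position 4-fold.
Codon 5 GGA (Gly): third position 4-fold.
Codon 6 ATG (Met): third position 1-fold.
Four-fold degenerate third positions: 5.

5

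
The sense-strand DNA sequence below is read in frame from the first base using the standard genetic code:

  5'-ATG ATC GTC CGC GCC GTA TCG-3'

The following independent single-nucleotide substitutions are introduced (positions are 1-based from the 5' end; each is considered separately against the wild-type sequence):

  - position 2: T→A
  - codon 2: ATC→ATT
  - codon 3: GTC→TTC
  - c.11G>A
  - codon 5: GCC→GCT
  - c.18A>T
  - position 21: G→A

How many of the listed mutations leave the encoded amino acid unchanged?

4

Codon 1: ATG (Met) → AAG (Lys) — missense.
Codon 2: ATC (Ile) → ATT (Ile) — synonymous.
Codon 3: GTC (Val) → TTC (Phe) — missense.
Codon 4: CGC (Arg) → CAC (His) — missense.
Codon 5: GCC (Ala) → GCT (Ala) — synonymous.
Codon 6: GTA (Val) → GTT (Val) — synonymous.
Codon 7: TCG (Ser) → TCA (Ser) — synonymous.
Synonymous: 4 of 7.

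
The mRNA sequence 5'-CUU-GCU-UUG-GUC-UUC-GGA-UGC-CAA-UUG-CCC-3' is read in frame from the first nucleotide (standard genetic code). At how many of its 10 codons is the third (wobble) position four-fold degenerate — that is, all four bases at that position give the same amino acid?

Codon 1 CUU (Leu): third position 4-fold.
Codon 2 GCU (Ala): third position 4-fold.
Codon 3 UUG (Leu): third position 2-fold.
Codon 4 GUC (Val): third position 4-fold.
Codon 5 UUC (Phe): third position 2-fold.
Codon 6 GGA (Gly): third position 4-fold.
Codon 7 UGC (Cys): third position 2-fold.
Codon 8 CAA (Gln): third position 2-fold.
Codon 9 UUG (Leu): third position 2-fold.
Codon 10 CCC (Pro): third position 4-fold.
Four-fold degenerate third positions: 5.

5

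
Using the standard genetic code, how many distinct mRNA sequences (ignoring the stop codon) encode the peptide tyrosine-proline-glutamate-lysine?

32

Tyr: 2 codons.
Pro: 4 codons.
Glu: 2 codons.
Lys: 2 codons.
2 × 4 × 2 × 2 = 32.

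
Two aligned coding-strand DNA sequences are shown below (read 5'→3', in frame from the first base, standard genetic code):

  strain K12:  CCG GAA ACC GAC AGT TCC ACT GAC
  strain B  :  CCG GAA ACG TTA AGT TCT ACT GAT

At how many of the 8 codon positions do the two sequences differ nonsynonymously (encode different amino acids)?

1

Codon 1: CCG Pro / CCG Pro — identical.
Codon 2: GAA Glu / GAA Glu — identical.
Codon 3: ACC Thr / ACG Thr — synonymous.
Codon 4: GAC Asp / TTA Leu — nonsynonymous.
Codon 5: AGT Ser / AGT Ser — identical.
Codon 6: TCC Ser / TCT Ser — synonymous.
Codon 7: ACT Thr / ACT Thr — identical.
Codon 8: GAC Asp / GAT Asp — synonymous.
Nonsynonymous differences: 1.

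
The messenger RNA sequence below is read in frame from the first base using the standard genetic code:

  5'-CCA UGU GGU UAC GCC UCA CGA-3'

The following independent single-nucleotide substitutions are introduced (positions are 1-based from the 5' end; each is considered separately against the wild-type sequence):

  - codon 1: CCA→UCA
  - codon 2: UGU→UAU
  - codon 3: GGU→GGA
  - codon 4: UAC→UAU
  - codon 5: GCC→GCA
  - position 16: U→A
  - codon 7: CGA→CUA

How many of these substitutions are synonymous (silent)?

Codon 1: CCA (Pro) → UCA (Ser) — missense.
Codon 2: UGU (Cys) → UAU (Tyr) — missense.
Codon 3: GGU (Gly) → GGA (Gly) — synonymous.
Codon 4: UAC (Tyr) → UAU (Tyr) — synonymous.
Codon 5: GCC (Ala) → GCA (Ala) — synonymous.
Codon 6: UCA (Ser) → ACA (Thr) — missense.
Codon 7: CGA (Arg) → CUA (Leu) — missense.
Synonymous: 3 of 7.

3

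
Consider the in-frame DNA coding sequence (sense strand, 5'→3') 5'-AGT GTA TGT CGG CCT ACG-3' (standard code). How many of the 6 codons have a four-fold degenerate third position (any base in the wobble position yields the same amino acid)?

Codon 1 AGT (Ser): third position 2-fold.
Codon 2 GTA (Val): third position 4-fold.
Codon 3 TGT (Cys): third position 2-fold.
Codon 4 CGG (Arg): third position 4-fold.
Codon 5 CCT (Pro): third position 4-fold.
Codon 6 ACG (Thr): third position 4-fold.
Four-fold degenerate third positions: 4.

4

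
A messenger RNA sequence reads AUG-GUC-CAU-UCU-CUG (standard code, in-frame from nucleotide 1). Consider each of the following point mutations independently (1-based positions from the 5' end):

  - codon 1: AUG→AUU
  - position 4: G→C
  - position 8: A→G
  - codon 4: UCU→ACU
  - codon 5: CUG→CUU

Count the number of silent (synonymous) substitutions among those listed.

1

Codon 1: AUG (Met) → AUU (Ile) — missense.
Codon 2: GUC (Val) → CUC (Leu) — missense.
Codon 3: CAU (His) → CGU (Arg) — missense.
Codon 4: UCU (Ser) → ACU (Thr) — missense.
Codon 5: CUG (Leu) → CUU (Leu) — synonymous.
Synonymous: 1 of 5.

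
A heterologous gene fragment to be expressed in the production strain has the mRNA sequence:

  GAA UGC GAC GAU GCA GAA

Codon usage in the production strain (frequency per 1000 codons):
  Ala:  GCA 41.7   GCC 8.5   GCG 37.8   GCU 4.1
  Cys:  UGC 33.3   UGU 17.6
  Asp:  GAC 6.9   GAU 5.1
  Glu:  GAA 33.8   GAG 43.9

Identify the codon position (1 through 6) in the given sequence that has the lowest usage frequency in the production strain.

Codon 1 GAA (Glu): 33.8 per 1000.
Codon 2 UGC (Cys): 33.3 per 1000.
Codon 3 GAC (Asp): 6.9 per 1000.
Codon 4 GAU (Asp): 5.1 per 1000.
Codon 5 GCA (Ala): 41.7 per 1000.
Codon 6 GAA (Glu): 33.8 per 1000.
Lowest frequency is 5.1 at codon 4.

4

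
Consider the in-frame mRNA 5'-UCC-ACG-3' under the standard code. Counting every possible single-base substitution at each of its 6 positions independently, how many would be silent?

6

Codon 1 (UCC, Ser): 3 synonymous substitutions.
Codon 2 (ACG, Thr): 3 synonymous substitutions.
Total: 3 + 3 = 6.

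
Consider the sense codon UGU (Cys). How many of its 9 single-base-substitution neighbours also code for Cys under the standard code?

Position 1: none → 0 synonymous.
Position 2: none → 0 synonymous.
Position 3: UGC → 1 synonymous.
Total: 0 + 0 + 1 = 1.

1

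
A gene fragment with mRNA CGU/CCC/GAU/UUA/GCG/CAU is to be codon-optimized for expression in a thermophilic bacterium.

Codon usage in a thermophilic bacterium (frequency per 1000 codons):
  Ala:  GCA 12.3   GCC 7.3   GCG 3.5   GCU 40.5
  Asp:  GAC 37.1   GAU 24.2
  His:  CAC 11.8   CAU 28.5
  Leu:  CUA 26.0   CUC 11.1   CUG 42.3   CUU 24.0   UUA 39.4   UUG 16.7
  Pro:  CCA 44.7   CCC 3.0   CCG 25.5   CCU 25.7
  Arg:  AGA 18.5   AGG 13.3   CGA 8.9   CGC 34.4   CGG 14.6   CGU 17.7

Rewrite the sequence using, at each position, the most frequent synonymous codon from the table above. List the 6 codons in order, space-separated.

Codon 1 (Arg): best is CGC at 34.4.
Codon 2 (Pro): best is CCA at 44.7.
Codon 3 (Asp): best is GAC at 37.1.
Codon 4 (Leu): best is CUG at 42.3.
Codon 5 (Ala): best is GCU at 40.5.
Codon 6 (His): best is CAU at 28.5.

CGC CCA GAC CUG GCU CAU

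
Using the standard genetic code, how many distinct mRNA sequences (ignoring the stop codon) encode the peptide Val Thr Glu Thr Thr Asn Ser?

Val: 4 codons.
Thr: 4 codons.
Glu: 2 codons.
Thr: 4 codons.
Thr: 4 codons.
Asn: 2 codons.
Ser: 6 codons.
4 × 4 × 2 × 4 × 4 × 2 × 6 = 6144.

6144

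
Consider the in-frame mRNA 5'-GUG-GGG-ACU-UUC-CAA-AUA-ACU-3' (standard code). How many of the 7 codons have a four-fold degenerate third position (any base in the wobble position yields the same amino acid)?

Codon 1 GUG (Val): third position 4-fold.
Codon 2 GGG (Gly): third position 4-fold.
Codon 3 ACU (Thr): third position 4-fold.
Codon 4 UUC (Phe): third position 2-fold.
Codon 5 CAA (Gln): third position 2-fold.
Codon 6 AUA (Ile): third position 3-fold.
Codon 7 ACU (Thr): third position 4-fold.
Four-fold degenerate third positions: 4.

4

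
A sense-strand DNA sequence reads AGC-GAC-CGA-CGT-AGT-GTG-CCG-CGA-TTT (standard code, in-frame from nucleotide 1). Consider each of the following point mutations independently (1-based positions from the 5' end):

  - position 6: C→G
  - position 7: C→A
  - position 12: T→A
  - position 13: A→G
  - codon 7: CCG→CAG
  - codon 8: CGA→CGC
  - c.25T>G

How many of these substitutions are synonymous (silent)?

3

Codon 2: GAC (Asp) → GAG (Glu) — missense.
Codon 3: CGA (Arg) → AGA (Arg) — synonymous.
Codon 4: CGT (Arg) → CGA (Arg) — synonymous.
Codon 5: AGT (Ser) → GGT (Gly) — missense.
Codon 7: CCG (Pro) → CAG (Gln) — missense.
Codon 8: CGA (Arg) → CGC (Arg) — synonymous.
Codon 9: TTT (Phe) → GTT (Val) — missense.
Synonymous: 3 of 7.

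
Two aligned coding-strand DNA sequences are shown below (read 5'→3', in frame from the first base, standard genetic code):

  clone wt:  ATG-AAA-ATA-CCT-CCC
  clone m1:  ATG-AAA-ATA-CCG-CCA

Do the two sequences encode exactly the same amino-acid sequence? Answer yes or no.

Codon 1: ATG Met / ATG Met — identical.
Codon 2: AAA Lys / AAA Lys — identical.
Codon 3: ATA Ile / ATA Ile — identical.
Codon 4: CCT Pro / CCG Pro — synonymous.
Codon 5: CCC Pro / CCA Pro — synonymous.
Nonsynonymous differences: 0 → same protein.

yes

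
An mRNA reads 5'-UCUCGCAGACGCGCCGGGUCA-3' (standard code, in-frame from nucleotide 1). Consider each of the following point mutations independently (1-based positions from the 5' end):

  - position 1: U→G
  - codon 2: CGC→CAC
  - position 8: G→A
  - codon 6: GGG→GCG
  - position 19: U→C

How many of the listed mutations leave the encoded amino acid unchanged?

Codon 1: UCU (Ser) → GCU (Ala) — missense.
Codon 2: CGC (Arg) → CAC (His) — missense.
Codon 3: AGA (Arg) → AAA (Lys) — missense.
Codon 6: GGG (Gly) → GCG (Ala) — missense.
Codon 7: UCA (Ser) → CCA (Pro) — missense.
Synonymous: 0 of 5.

0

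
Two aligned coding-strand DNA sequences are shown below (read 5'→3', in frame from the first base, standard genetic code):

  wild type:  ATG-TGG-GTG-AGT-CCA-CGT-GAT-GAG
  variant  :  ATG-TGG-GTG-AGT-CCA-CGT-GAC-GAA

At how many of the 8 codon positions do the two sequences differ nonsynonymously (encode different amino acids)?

Codon 1: ATG Met / ATG Met — identical.
Codon 2: TGG Trp / TGG Trp — identical.
Codon 3: GTG Val / GTG Val — identical.
Codon 4: AGT Ser / AGT Ser — identical.
Codon 5: CCA Pro / CCA Pro — identical.
Codon 6: CGT Arg / CGT Arg — identical.
Codon 7: GAT Asp / GAC Asp — synonymous.
Codon 8: GAG Glu / GAA Glu — synonymous.
Nonsynonymous differences: 0.

0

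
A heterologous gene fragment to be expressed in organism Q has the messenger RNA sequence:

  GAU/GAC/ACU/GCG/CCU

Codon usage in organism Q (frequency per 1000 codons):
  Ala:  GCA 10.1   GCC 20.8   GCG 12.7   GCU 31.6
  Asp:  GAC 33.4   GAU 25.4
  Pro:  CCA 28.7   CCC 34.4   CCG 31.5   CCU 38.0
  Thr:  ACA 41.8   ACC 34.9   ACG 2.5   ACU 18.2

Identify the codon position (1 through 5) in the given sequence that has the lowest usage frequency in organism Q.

4

Codon 1 GAU (Asp): 25.4 per 1000.
Codon 2 GAC (Asp): 33.4 per 1000.
Codon 3 ACU (Thr): 18.2 per 1000.
Codon 4 GCG (Ala): 12.7 per 1000.
Codon 5 CCU (Pro): 38.0 per 1000.
Lowest frequency is 12.7 at codon 4.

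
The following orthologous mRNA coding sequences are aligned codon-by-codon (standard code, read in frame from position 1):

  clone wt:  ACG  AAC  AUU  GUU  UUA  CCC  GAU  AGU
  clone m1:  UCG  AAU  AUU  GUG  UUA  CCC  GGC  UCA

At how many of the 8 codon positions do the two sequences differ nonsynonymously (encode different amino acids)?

2

Codon 1: ACG Thr / UCG Ser — nonsynonymous.
Codon 2: AAC Asn / AAU Asn — synonymous.
Codon 3: AUU Ile / AUU Ile — identical.
Codon 4: GUU Val / GUG Val — synonymous.
Codon 5: UUA Leu / UUA Leu — identical.
Codon 6: CCC Pro / CCC Pro — identical.
Codon 7: GAU Asp / GGC Gly — nonsynonymous.
Codon 8: AGU Ser / UCA Ser — synonymous.
Nonsynonymous differences: 2.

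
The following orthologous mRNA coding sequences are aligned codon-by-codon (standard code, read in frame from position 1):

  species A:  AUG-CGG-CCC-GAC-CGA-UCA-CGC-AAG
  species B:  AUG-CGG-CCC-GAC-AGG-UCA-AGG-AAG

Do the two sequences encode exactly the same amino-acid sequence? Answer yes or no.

Codon 1: AUG Met / AUG Met — identical.
Codon 2: CGG Arg / CGG Arg — identical.
Codon 3: CCC Pro / CCC Pro — identical.
Codon 4: GAC Asp / GAC Asp — identical.
Codon 5: CGA Arg / AGG Arg — synonymous.
Codon 6: UCA Ser / UCA Ser — identical.
Codon 7: CGC Arg / AGG Arg — synonymous.
Codon 8: AAG Lys / AAG Lys — identical.
Nonsynonymous differences: 0 → same protein.

yes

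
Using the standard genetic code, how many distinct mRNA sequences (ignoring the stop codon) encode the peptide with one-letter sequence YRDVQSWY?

Tyr: 2 codons.
Arg: 6 codons.
Asp: 2 codons.
Val: 4 codons.
Gln: 2 codons.
Ser: 6 codons.
Trp: 1 codon.
Tyr: 2 codons.
2 × 6 × 2 × 4 × 2 × 6 × 1 × 2 = 2304.

2304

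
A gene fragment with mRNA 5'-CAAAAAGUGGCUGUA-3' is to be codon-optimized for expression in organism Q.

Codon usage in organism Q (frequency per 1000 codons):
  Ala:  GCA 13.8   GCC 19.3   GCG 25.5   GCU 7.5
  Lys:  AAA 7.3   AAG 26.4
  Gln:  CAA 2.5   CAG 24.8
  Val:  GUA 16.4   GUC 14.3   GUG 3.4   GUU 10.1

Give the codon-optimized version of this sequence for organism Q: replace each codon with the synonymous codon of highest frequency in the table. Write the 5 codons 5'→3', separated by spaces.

CAG AAG GUA GCG GUA

Codon 1 (Gln): best is CAG at 24.8.
Codon 2 (Lys): best is AAG at 26.4.
Codon 3 (Val): best is GUA at 16.4.
Codon 4 (Ala): best is GCG at 25.5.
Codon 5 (Val): best is GUA at 16.4.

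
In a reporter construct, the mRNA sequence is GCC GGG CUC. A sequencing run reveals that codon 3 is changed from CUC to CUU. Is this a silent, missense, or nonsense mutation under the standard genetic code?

silent

Position 9 falls in codon 3: CUC → Leu.
After the substitution the codon is CUU → Leu.
Both encode Leu, so the change is synonymous.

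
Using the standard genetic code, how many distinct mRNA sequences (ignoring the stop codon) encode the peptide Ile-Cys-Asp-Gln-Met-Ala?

Ile: 3 codons.
Cys: 2 codons.
Asp: 2 codons.
Gln: 2 codons.
Met: 1 codon.
Ala: 4 codons.
3 × 2 × 2 × 2 × 1 × 4 = 96.

96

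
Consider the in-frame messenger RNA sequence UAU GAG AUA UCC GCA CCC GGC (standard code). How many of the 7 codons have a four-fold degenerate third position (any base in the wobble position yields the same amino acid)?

Codon 1 UAU (Tyr): third position 2-fold.
Codon 2 GAG (Glu): third position 2-fold.
Codon 3 AUA (Ile): third position 3-fold.
Codon 4 UCC (Ser): third position 4-fold.
Codon 5 GCA (Ala): third position 4-fold.
Codon 6 CCC (Pro): third position 4-fold.
Codon 7 GGC (Gly): third position 4-fold.
Four-fold degenerate third positions: 4.

4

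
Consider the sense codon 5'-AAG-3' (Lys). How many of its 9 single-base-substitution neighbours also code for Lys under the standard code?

Position 1: none → 0 synonymous.
Position 2: none → 0 synonymous.
Position 3: AAA → 1 synonymous.
Total: 0 + 0 + 1 = 1.

1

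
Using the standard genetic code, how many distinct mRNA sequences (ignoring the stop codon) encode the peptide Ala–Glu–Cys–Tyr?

Ala: 4 codons.
Glu: 2 codons.
Cys: 2 codons.
Tyr: 2 codons.
4 × 2 × 2 × 2 = 32.

32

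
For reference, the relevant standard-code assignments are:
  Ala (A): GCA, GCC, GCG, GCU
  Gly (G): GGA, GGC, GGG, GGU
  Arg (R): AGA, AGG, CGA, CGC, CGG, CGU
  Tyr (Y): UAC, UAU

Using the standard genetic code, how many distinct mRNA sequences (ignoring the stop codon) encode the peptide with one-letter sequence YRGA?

192

Tyr: 2 codons.
Arg: 6 codons.
Gly: 4 codons.
Ala: 4 codons.
2 × 6 × 4 × 4 = 192.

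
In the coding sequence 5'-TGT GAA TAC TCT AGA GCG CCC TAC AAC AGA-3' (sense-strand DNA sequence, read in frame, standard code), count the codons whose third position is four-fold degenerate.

Codon 1 TGT (Cys): third position 2-fold.
Codon 2 GAA (Glu): third position 2-fold.
Codon 3 TAC (Tyr): third position 2-fold.
Codon 4 TCT (Ser): third position 4-fold.
Codon 5 AGA (Arg): third position 2-fold.
Codon 6 GCG (Ala): third position 4-fold.
Codon 7 CCC (Pro): third position 4-fold.
Codon 8 TAC (Tyr): third position 2-fold.
Codon 9 AAC (Asn): third position 2-fold.
Codon 10 AGA (Arg): third position 2-fold.
Four-fold degenerate third positions: 3.

3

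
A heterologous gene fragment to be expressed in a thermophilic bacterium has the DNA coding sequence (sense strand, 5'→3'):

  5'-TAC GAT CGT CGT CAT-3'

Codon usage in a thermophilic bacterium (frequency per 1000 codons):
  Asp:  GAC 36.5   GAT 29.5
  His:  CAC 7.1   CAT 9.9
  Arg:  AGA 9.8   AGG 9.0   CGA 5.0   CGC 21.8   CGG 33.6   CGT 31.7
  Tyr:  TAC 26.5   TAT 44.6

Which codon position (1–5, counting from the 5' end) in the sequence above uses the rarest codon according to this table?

Codon 1 TAC (Tyr): 26.5 per 1000.
Codon 2 GAT (Asp): 29.5 per 1000.
Codon 3 CGT (Arg): 31.7 per 1000.
Codon 4 CGT (Arg): 31.7 per 1000.
Codon 5 CAT (His): 9.9 per 1000.
Lowest frequency is 9.9 at codon 5.

5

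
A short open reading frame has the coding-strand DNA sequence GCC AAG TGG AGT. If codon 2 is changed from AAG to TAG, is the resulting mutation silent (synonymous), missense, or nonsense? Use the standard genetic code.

Position 4 falls in codon 2: AAG → Lys.
After the substitution the codon is TAG → Stop.
The new codon is a stop codon, so this is a nonsense mutation.

nonsense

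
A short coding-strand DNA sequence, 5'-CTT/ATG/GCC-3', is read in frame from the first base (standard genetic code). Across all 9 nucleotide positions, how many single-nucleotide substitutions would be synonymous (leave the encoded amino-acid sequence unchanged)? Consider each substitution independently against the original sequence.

Codon 1 (CTT, Leu): 3 synonymous substitutions.
Codon 2 (ATG, Met): 0 synonymous substitutions.
Codon 3 (GCC, Ala): 3 synonymous substitutions.
Total: 3 + 0 + 3 = 6.

6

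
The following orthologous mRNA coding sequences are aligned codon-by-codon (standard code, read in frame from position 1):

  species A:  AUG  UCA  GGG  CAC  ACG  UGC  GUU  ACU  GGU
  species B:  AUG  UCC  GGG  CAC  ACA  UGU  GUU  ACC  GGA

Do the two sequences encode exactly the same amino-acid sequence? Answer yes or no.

Codon 1: AUG Met / AUG Met — identical.
Codon 2: UCA Ser / UCC Ser — synonymous.
Codon 3: GGG Gly / GGG Gly — identical.
Codon 4: CAC His / CAC His — identical.
Codon 5: ACG Thr / ACA Thr — synonymous.
Codon 6: UGC Cys / UGU Cys — synonymous.
Codon 7: GUU Val / GUU Val — identical.
Codon 8: ACU Thr / ACC Thr — synonymous.
Codon 9: GGU Gly / GGA Gly — synonymous.
Nonsynonymous differences: 0 → same protein.

yes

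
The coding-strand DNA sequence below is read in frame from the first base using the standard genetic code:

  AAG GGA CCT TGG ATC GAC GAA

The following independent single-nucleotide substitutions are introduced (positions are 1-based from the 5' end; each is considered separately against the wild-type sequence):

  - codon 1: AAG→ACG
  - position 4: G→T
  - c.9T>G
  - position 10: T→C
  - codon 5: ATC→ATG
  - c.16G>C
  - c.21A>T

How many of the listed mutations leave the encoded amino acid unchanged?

1

Codon 1: AAG (Lys) → ACG (Thr) — missense.
Codon 2: GGA (Gly) → TGA (Stop) — nonsense.
Codon 3: CCT (Pro) → CCG (Pro) — synonymous.
Codon 4: TGG (Trp) → CGG (Arg) — missense.
Codon 5: ATC (Ile) → ATG (Met) — missense.
Codon 6: GAC (Asp) → CAC (His) — missense.
Codon 7: GAA (Glu) → GAT (Asp) — missense.
Synonymous: 1 of 7.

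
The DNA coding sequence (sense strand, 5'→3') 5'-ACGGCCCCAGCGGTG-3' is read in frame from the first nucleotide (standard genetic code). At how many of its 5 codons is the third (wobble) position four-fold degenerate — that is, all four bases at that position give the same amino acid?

Codon 1 ACG (Thr): third position 4-fold.
Codon 2 GCC (Ala): third position 4-fold.
Codon 3 CCA (Pro): third position 4-fold.
Codon 4 GCG (Ala): third position 4-fold.
Codon 5 GTG (Val): third position 4-fold.
Four-fold degenerate third positions: 5.

5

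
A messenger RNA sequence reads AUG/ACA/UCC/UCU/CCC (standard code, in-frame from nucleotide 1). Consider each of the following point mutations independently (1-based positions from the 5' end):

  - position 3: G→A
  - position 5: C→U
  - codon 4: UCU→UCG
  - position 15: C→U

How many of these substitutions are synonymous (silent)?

2

Codon 1: AUG (Met) → AUA (Ile) — missense.
Codon 2: ACA (Thr) → AUA (Ile) — missense.
Codon 4: UCU (Ser) → UCG (Ser) — synonymous.
Codon 5: CCC (Pro) → CCU (Pro) — synonymous.
Synonymous: 2 of 4.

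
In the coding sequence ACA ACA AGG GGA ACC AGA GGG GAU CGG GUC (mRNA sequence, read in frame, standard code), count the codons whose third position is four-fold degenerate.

Codon 1 ACA (Thr): third position 4-fold.
Codon 2 ACA (Thr): third position 4-fold.
Codon 3 AGG (Arg): third position 2-fold.
Codon 4 GGA (Gly): third position 4-fold.
Codon 5 ACC (Thr): third position 4-fold.
Codon 6 AGA (Arg): third position 2-fold.
Codon 7 GGG (Gly): third position 4-fold.
Codon 8 GAU (Asp): third position 2-fold.
Codon 9 CGG (Arg): third position 4-fold.
Codon 10 GUC (Val): third position 4-fold.
Four-fold degenerate third positions: 7.

7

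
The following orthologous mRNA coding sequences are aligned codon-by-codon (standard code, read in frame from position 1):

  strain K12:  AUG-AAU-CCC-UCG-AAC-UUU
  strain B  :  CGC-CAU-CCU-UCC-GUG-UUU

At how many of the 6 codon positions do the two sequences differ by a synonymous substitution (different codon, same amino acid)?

2

Codon 1: AUG Met / CGC Arg — nonsynonymous.
Codon 2: AAU Asn / CAU His — nonsynonymous.
Codon 3: CCC Pro / CCU Pro — synonymous.
Codon 4: UCG Ser / UCC Ser — synonymous.
Codon 5: AAC Asn / GUG Val — nonsynonymous.
Codon 6: UUU Phe / UUU Phe — identical.
Synonymous differences: 2.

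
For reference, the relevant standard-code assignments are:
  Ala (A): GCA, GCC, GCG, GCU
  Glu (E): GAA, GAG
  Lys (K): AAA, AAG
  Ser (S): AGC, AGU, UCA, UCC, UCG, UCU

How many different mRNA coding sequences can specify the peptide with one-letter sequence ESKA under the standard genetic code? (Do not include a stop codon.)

96

Glu: 2 codons.
Ser: 6 codons.
Lys: 2 codons.
Ala: 4 codons.
2 × 6 × 2 × 4 = 96.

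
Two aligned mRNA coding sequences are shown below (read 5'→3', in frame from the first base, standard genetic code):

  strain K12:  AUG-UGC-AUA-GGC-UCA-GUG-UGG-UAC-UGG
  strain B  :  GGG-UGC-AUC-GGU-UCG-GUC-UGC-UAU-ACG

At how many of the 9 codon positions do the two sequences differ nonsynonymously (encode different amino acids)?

3

Codon 1: AUG Met / GGG Gly — nonsynonymous.
Codon 2: UGC Cys / UGC Cys — identical.
Codon 3: AUA Ile / AUC Ile — synonymous.
Codon 4: GGC Gly / GGU Gly — synonymous.
Codon 5: UCA Ser / UCG Ser — synonymous.
Codon 6: GUG Val / GUC Val — synonymous.
Codon 7: UGG Trp / UGC Cys — nonsynonymous.
Codon 8: UAC Tyr / UAU Tyr — synonymous.
Codon 9: UGG Trp / ACG Thr — nonsynonymous.
Nonsynonymous differences: 3.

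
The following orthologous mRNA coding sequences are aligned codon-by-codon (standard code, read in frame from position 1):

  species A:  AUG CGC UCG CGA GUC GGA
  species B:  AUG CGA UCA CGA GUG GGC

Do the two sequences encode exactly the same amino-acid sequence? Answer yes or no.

yes

Codon 1: AUG Met / AUG Met — identical.
Codon 2: CGC Arg / CGA Arg — synonymous.
Codon 3: UCG Ser / UCA Ser — synonymous.
Codon 4: CGA Arg / CGA Arg — identical.
Codon 5: GUC Val / GUG Val — synonymous.
Codon 6: GGA Gly / GGC Gly — synonymous.
Nonsynonymous differences: 0 → same protein.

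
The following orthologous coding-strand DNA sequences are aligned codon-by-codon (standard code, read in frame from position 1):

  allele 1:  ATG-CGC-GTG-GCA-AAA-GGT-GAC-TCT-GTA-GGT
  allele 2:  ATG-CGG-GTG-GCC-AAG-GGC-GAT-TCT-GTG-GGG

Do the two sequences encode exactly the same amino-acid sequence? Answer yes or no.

Codon 1: ATG Met / ATG Met — identical.
Codon 2: CGC Arg / CGG Arg — synonymous.
Codon 3: GTG Val / GTG Val — identical.
Codon 4: GCA Ala / GCC Ala — synonymous.
Codon 5: AAA Lys / AAG Lys — synonymous.
Codon 6: GGT Gly / GGC Gly — synonymous.
Codon 7: GAC Asp / GAT Asp — synonymous.
Codon 8: TCT Ser / TCT Ser — identical.
Codon 9: GTA Val / GTG Val — synonymous.
Codon 10: GGT Gly / GGG Gly — synonymous.
Nonsynonymous differences: 0 → same protein.

yes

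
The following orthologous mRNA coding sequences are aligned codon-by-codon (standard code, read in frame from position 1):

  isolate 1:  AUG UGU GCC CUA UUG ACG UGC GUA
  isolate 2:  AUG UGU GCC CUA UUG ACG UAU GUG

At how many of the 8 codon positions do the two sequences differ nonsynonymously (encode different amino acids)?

1

Codon 1: AUG Met / AUG Met — identical.
Codon 2: UGU Cys / UGU Cys — identical.
Codon 3: GCC Ala / GCC Ala — identical.
Codon 4: CUA Leu / CUA Leu — identical.
Codon 5: UUG Leu / UUG Leu — identical.
Codon 6: ACG Thr / ACG Thr — identical.
Codon 7: UGC Cys / UAU Tyr — nonsynonymous.
Codon 8: GUA Val / GUG Val — synonymous.
Nonsynonymous differences: 1.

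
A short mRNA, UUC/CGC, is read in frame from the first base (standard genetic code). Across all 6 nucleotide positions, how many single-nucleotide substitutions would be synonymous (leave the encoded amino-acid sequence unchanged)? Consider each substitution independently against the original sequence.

Codon 1 (UUC, Phe): 1 synonymous substitution.
Codon 2 (CGC, Arg): 3 synonymous substitutions.
Total: 1 + 3 = 4.

4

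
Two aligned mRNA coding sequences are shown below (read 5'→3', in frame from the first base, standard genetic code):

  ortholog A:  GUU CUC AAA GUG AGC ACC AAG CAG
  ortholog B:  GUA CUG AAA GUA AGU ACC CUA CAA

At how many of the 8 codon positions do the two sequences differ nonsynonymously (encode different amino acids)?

1

Codon 1: GUU Val / GUA Val — synonymous.
Codon 2: CUC Leu / CUG Leu — synonymous.
Codon 3: AAA Lys / AAA Lys — identical.
Codon 4: GUG Val / GUA Val — synonymous.
Codon 5: AGC Ser / AGU Ser — synonymous.
Codon 6: ACC Thr / ACC Thr — identical.
Codon 7: AAG Lys / CUA Leu — nonsynonymous.
Codon 8: CAG Gln / CAA Gln — synonymous.
Nonsynonymous differences: 1.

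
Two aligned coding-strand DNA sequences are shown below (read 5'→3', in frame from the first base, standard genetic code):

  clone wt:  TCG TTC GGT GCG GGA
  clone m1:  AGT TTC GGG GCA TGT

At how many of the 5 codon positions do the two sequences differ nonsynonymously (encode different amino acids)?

1

Codon 1: TCG Ser / AGT Ser — synonymous.
Codon 2: TTC Phe / TTC Phe — identical.
Codon 3: GGT Gly / GGG Gly — synonymous.
Codon 4: GCG Ala / GCA Ala — synonymous.
Codon 5: GGA Gly / TGT Cys — nonsynonymous.
Nonsynonymous differences: 1.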